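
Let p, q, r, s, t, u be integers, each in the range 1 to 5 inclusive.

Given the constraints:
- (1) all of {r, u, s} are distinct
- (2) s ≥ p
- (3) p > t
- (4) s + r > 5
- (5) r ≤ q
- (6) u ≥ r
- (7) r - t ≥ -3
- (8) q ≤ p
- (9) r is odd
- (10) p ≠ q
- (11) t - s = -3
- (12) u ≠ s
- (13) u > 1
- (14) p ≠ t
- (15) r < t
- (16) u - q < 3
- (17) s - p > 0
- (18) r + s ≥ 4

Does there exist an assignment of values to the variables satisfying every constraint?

One satisfying assignment is p = 3, q = 1, r = 1, s = 5, t = 2, u = 2.
For the less obvious constraints — constraint 4: s + r = 6; constraint 7: r - t = -1 — and the others hold by inspection.

Satisfiable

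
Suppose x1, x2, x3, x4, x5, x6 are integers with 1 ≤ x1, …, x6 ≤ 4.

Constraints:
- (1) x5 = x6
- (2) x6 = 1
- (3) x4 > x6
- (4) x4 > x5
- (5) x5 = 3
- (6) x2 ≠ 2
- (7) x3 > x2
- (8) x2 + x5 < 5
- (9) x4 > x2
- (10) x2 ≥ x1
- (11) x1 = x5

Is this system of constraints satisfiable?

Constraint 5 fixes x5 = 3 and constraint 2 fixes x6 = 1, but constraint 1 requires x5 = x6. Since 3 ≠ 1, contradiction.

Unsatisfiable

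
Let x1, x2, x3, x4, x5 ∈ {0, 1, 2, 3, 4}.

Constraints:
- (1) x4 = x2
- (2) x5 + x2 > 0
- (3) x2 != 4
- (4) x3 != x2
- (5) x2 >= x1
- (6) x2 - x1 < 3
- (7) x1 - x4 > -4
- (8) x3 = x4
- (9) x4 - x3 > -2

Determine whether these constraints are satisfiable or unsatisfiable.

Unsatisfiable

From constraints 1 and 8, x3 = x4 = x2, so x3 = x2. But constraint 4 says x3 ≠ x2. Contradiction.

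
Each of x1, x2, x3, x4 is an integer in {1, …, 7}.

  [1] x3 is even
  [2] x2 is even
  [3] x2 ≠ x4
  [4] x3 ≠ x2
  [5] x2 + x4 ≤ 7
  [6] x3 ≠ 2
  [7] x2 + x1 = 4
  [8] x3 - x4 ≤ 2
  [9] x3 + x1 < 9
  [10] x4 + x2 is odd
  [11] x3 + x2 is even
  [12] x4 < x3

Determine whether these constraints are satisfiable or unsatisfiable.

Satisfiable

One satisfying assignment is x1 = 2, x2 = 2, x3 = 6, x4 = 5.
For the less obvious constraints — constraint 5: x2 + x4 = 7; constraint 7: x2 + x1 = 4 — and the others hold by inspection.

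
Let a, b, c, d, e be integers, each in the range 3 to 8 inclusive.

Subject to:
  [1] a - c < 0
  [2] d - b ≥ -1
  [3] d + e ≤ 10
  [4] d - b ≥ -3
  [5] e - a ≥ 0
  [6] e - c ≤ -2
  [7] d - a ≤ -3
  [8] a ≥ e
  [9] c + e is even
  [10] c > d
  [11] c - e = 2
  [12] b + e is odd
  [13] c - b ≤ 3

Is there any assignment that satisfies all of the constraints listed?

Constraints 2, 5, 6, 7, and 13 give c − e ≥ 2, e − a ≥ 0, a − d ≥ 3, d − b ≥ -1, b − c ≥ -3.
Adding all 5 inequalities: the left sides telescope to 0, and the right sides sum to 2 + 0 + 3 + (-1) + (-3) = 1. So 0 ≥ 1, which is false.

Unsatisfiable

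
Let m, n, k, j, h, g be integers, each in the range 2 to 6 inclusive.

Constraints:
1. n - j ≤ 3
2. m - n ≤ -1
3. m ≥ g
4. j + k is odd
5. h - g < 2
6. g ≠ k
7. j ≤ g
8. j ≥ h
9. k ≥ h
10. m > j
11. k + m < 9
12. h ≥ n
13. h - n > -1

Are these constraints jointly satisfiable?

Constraints 2, 8, 10, and 12 give h ≤ j, j < m, m < n, n ≤ h. Chaining: h ≤ j < m < n ≤ h, which forces h < h — impossible.

Unsatisfiable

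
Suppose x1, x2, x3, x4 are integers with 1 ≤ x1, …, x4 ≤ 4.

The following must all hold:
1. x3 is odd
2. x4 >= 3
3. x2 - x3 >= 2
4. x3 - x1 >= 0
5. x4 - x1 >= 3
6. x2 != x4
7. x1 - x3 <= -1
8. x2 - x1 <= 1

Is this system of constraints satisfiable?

Unsatisfiable

Constraints 3, 7, and 8 give x1 − x2 ≥ -1, x2 − x3 ≥ 2, x3 − x1 ≥ 1.
Adding all 3 inequalities: the left sides telescope to 0, and the right sides sum to (-1) + 2 + 1 = 2. So 0 ≥ 2, which is false.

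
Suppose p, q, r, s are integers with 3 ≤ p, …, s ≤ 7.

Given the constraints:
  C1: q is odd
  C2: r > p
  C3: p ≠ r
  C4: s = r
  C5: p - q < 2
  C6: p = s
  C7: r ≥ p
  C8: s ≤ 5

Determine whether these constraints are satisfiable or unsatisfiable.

Unsatisfiable

From constraints 4 and 6, p = s = r, so p = r. But constraint 3 says p ≠ r. Contradiction.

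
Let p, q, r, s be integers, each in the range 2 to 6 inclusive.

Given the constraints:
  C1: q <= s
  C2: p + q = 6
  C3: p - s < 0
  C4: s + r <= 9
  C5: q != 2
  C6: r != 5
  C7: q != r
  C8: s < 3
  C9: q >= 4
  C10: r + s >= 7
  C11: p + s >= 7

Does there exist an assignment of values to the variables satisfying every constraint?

From constraints 1 and 9: s ≥ q and q ≥ 4, so s ≥ 4. From constraint 8: s ≤ 2. But 2 < 4, so no value of s works.

Unsatisfiable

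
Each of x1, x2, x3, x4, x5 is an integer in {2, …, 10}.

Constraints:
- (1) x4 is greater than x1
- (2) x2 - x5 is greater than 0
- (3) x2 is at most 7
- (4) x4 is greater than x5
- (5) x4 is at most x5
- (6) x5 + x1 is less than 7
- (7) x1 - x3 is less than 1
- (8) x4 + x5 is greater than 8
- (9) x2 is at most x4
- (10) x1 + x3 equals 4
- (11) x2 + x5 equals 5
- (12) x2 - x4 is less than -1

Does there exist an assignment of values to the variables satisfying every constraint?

Unsatisfiable

Constraints 2, 5, and 9 give x4 ≤ x5, x5 < x2, x2 ≤ x4. Chaining: x4 ≤ x5 < x2 ≤ x4, which forces x4 < x4 — impossible.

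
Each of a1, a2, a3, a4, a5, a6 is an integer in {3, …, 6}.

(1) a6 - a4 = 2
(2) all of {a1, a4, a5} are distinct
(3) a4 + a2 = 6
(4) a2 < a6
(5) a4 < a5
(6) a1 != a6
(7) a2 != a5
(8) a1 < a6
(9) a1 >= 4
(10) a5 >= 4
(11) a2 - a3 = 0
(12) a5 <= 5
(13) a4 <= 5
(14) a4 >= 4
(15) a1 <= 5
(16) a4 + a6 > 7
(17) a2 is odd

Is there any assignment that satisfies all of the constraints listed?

Unsatisfiable

Constraints 9, 10, 12, 13, 14, and 15 confine each of a1, a4, a5 to the 2 values {4, 5}.
Constraint 2 requires all 3 of them to be distinct, but only 2 values are available — impossible by the pigeonhole principle.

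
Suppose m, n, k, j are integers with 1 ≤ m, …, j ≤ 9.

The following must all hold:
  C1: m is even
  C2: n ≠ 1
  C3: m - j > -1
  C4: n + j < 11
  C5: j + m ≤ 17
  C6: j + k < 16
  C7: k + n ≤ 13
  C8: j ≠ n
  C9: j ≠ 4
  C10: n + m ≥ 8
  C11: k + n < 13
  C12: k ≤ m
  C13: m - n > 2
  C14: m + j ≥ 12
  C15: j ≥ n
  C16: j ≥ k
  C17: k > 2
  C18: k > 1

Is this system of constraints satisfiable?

Try m = 8, n = 3, k = 7, j = 7.
Check constraint 3: m - j = 1; constraint 4: n + j = 10; constraint 5: j + m = 15. The remaining constraints are straightforward to verify.

Satisfiable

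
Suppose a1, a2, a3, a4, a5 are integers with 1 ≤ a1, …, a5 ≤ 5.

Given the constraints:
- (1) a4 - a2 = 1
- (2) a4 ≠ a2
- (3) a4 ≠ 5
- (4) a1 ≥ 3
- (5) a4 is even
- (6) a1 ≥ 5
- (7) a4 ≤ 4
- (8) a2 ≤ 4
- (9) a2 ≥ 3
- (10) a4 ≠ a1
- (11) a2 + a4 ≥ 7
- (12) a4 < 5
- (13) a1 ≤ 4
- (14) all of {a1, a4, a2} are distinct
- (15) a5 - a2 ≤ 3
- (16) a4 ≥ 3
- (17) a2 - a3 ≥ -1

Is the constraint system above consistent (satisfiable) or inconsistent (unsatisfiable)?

Unsatisfiable

Constraints 4, 7, 8, 9, 13, and 16 confine each of a1, a4, a2 to the 2 values {3, 4}.
Constraint 14 requires all 3 of them to be distinct, but only 2 values are available — impossible by the pigeonhole principle.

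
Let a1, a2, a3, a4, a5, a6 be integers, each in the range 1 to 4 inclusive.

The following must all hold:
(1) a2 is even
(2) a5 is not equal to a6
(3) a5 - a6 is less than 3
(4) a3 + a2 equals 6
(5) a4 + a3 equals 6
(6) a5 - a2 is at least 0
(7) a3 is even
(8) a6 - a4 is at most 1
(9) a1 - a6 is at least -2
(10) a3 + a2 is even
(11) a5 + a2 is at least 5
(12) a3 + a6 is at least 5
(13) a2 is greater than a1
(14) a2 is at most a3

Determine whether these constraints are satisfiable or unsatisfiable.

Satisfiable

Setting (a1, a2, a3, a4, a5, a6) = (1, 2, 4, 2, 3, 1) satisfies everything: constraint 3: a5 - a6 = 2; constraint 4: a3 + a2 = 6; constraint 5: a4 + a3 = 6, and the others follow.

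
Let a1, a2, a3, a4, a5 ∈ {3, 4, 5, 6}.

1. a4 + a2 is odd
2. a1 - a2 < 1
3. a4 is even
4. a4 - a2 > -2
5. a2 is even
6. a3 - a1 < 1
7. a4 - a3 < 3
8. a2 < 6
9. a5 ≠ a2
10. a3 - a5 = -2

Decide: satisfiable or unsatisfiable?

Unsatisfiable

Constraint 3 makes a4 even and constraint 5 makes a2 even, so a4 + a2 must be even. Constraint 1 says a4 + a2 is odd — contradiction.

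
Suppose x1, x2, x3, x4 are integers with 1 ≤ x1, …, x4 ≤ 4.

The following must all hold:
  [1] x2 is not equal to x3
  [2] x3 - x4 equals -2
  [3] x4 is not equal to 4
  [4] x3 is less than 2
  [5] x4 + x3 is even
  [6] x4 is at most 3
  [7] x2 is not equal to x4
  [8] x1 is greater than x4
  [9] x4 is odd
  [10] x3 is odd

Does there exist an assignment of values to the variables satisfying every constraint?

One satisfying assignment is x1 = 4, x2 = 4, x3 = 1, x4 = 3.
For the less obvious constraints — constraint 2: x3 - x4 = -2; constraint 5: x4 + x3 = 4 is even; constraint 9: x4 = 3 is odd — and the others hold by inspection.

Satisfiable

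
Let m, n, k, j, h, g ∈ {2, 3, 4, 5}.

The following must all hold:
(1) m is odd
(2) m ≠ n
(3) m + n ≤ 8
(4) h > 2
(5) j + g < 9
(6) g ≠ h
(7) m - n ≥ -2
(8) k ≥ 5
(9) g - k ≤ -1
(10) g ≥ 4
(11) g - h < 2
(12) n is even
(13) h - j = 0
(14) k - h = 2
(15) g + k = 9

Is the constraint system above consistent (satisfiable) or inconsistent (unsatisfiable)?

Take m = 3, n = 4, k = 5, j = 3, h = 3, g = 4. Then constraint 3: m + n = 7; constraint 5: j + g = 7; constraint 7: m - n = -1, and every other listed constraint is also met.

Satisfiable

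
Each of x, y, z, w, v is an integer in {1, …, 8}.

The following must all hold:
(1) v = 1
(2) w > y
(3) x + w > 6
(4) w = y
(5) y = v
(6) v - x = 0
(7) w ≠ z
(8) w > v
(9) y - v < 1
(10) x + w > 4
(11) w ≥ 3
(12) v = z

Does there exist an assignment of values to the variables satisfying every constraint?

From constraints 4, 5, and 12, w = y = v = z, so w = z. But constraint 7 says w ≠ z. Contradiction.

Unsatisfiable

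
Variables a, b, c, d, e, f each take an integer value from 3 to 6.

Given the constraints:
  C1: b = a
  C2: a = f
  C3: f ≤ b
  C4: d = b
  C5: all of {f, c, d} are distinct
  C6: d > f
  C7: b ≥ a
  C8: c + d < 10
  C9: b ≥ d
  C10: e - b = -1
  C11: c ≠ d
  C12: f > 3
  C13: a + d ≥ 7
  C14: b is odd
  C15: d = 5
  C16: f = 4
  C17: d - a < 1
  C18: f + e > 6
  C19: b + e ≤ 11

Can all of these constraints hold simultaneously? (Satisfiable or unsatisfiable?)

Constraint 15 fixes d = 5 and constraint 16 fixes f = 4. Constraints 1, 2, and 4 give d = b = a = f, so d = f. But 5 ≠ 4 — contradiction.

Unsatisfiable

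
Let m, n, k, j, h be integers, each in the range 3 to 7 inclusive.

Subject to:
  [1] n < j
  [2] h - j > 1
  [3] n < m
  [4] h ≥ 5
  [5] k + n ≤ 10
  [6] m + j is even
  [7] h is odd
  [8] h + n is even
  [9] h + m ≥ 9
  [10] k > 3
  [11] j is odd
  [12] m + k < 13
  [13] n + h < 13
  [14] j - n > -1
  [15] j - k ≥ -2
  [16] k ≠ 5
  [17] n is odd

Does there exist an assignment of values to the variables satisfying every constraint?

Satisfiable

Take m = 5, n = 3, k = 7, j = 5, h = 7. Then constraint 2: h - j = 2; constraint 5: k + n = 10, and every other listed constraint is also met.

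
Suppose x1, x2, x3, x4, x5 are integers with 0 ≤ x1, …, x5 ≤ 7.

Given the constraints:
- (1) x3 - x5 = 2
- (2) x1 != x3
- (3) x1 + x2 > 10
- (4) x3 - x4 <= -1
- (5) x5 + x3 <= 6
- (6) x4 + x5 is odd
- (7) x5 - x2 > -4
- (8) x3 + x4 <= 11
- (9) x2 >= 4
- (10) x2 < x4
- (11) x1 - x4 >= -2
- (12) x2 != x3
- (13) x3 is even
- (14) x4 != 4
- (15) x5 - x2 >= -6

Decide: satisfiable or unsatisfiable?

Satisfiable

The assignment x1 = 7, x2 = 5, x3 = 4, x4 = 7, x5 = 2 works:
  constraint 1 holds since x3 - x5 = 2.
  constraint 3 holds since x1 + x2 = 12.
  constraint 4 holds since x3 - x4 = -3.
The rest check out directly.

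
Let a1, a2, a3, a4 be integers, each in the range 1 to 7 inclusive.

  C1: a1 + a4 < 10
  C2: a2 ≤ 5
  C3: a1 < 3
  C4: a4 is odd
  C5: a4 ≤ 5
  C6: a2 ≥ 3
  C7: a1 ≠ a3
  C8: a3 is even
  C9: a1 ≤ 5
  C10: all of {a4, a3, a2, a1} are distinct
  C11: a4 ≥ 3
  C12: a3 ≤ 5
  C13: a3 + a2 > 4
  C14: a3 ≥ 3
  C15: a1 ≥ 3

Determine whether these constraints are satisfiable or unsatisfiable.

Constraints 2, 5, 6, 9, 11, 12, 14, and 15 confine each of a4, a3, a2, a1 to the 3 values {3, …, 5}.
Constraint 10 requires all 4 of them to be distinct, but only 3 values are available — impossible by the pigeonhole principle.

Unsatisfiable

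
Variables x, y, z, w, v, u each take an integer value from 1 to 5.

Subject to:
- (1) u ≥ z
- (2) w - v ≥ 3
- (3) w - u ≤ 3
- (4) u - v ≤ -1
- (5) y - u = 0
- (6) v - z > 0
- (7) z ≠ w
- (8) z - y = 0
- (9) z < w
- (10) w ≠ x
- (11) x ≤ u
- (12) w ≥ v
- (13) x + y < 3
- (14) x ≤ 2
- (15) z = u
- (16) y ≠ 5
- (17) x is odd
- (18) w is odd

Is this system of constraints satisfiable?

Unsatisfiable

Constraints 2, 3, and 4 give u − w ≥ -3, w − v ≥ 3, v − u ≥ 1.
Adding all 3 inequalities: the left sides telescope to 0, and the right sides sum to (-3) + 3 + 1 = 1. So 0 ≥ 1, which is false.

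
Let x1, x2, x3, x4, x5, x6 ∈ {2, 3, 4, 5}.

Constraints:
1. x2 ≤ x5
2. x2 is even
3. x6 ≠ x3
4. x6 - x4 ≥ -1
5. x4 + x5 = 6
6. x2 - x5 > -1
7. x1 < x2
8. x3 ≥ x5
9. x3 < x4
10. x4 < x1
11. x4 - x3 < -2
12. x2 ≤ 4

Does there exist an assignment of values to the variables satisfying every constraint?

Unsatisfiable

Constraints 1, 7, 8, 9, and 10 give x4 < x1, x1 < x2, x2 ≤ x5, x5 ≤ x3, x3 < x4. Chaining: x4 < x1 < x2 ≤ x5 ≤ x3 < x4, which forces x4 < x4 — impossible.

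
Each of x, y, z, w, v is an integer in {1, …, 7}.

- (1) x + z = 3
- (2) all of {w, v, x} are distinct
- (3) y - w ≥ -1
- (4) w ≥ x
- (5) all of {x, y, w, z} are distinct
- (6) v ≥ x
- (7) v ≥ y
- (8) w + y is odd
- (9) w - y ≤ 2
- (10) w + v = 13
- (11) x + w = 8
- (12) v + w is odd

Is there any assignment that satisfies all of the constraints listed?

Satisfiable

The assignment x = 2, y = 5, z = 1, w = 6, v = 7 works:
  constraint 1 holds since x + z = 3.
  constraint 3 holds since y - w = -1.
  constraint 9 holds since w - y = 1.
The rest check out directly.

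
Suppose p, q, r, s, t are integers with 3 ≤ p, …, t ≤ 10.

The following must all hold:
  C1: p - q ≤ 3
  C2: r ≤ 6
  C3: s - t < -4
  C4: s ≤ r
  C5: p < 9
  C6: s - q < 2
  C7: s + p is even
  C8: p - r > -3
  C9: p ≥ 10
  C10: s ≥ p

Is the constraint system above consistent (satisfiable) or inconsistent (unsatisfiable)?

Unsatisfiable

From constraints 9 and 10: s ≥ p and p ≥ 10, so s ≥ 10. From constraints 2 and 4: s ≤ r and r ≤ 6, so s ≤ 6. But 6 < 10, so no value of s works.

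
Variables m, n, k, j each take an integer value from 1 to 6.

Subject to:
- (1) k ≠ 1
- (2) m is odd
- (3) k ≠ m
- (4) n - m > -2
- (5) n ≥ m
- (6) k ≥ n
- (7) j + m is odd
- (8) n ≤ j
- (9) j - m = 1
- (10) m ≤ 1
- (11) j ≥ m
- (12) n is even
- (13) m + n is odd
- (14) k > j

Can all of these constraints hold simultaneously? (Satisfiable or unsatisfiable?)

Satisfiable

Setting (m, n, k, j) = (1, 2, 6, 2) satisfies everything: constraint 2: m = 1 is odd; constraint 4: n - m = 1; constraint 9: j - m = 1, and the others follow.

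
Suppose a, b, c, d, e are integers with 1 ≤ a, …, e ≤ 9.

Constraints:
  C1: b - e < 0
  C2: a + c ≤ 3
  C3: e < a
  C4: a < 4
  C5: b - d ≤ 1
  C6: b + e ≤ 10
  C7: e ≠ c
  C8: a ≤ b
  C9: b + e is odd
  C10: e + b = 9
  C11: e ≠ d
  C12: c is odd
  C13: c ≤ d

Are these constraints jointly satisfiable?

Unsatisfiable

Constraints 1, 3, and 8 give a ≤ b, b < e, e < a. Chaining: a ≤ b < e < a, which forces a < a — impossible.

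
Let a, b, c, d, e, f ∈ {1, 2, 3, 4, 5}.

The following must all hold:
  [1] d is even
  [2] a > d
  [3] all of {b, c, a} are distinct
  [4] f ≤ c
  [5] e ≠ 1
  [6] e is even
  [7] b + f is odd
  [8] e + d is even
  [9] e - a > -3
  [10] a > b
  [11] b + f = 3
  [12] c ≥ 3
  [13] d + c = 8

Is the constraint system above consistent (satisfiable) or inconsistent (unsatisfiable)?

Satisfiable

Try a = 5, b = 1, c = 4, d = 4, e = 4, f = 2.
Check constraint 9: e - a = -1; constraint 11: b + f = 3. The remaining constraints are straightforward to verify.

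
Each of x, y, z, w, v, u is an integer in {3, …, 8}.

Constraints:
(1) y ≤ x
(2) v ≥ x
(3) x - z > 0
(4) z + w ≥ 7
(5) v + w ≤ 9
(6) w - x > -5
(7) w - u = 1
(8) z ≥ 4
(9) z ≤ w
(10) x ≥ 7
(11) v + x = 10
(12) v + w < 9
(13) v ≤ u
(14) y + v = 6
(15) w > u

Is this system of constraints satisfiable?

Unsatisfiable

From constraints 2 and 10: v ≥ x ≥ 7. From constraints 8 and 9: w ≥ z ≥ 4. Hence v + w ≥ 11. But constraint 5 requires v + w ≤ 9, and 9 < 11. Contradiction.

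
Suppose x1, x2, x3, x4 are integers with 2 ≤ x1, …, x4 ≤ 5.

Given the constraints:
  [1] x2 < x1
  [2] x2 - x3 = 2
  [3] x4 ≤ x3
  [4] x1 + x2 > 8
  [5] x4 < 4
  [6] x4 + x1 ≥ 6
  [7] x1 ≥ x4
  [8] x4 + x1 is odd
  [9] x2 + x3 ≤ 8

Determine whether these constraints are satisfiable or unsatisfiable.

One satisfying assignment is x1 = 5, x2 = 4, x3 = 2, x4 = 2.
For the less obvious constraints — constraint 2: x2 - x3 = 2; constraint 4: x1 + x2 = 9 — and the others hold by inspection.

Satisfiable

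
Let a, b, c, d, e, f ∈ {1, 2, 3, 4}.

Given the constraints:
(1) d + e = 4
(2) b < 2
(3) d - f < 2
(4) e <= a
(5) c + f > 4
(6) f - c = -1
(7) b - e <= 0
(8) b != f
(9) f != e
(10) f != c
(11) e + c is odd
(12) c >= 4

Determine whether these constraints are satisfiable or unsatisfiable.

Take a = 2, b = 1, c = 4, d = 3, e = 1, f = 3. Then constraint 1: d + e = 4; constraint 3: d - f = 0; constraint 5: c + f = 7, and every other listed constraint is also met.

Satisfiable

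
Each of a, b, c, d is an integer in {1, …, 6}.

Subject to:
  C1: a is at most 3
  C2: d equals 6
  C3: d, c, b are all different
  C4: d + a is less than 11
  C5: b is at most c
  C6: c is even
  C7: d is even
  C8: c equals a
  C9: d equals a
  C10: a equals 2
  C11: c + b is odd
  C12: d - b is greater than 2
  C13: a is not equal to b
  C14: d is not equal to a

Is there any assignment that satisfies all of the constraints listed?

Unsatisfiable

Constraint 2 fixes d = 6 and constraint 10 fixes a = 2, but constraint 9 requires d = a. Since 6 ≠ 2, contradiction.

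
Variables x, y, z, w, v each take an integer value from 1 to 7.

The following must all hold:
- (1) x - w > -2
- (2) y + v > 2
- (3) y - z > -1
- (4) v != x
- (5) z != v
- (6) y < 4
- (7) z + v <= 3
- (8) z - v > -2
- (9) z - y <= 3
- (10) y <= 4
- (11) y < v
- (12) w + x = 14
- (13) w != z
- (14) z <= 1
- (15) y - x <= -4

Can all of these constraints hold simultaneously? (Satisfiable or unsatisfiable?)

The assignment x = 7, y = 1, z = 1, w = 7, v = 2 works:
  constraint 1 holds since x - w = 0.
  constraint 2 holds since y + v = 3.
The rest check out directly.

Satisfiable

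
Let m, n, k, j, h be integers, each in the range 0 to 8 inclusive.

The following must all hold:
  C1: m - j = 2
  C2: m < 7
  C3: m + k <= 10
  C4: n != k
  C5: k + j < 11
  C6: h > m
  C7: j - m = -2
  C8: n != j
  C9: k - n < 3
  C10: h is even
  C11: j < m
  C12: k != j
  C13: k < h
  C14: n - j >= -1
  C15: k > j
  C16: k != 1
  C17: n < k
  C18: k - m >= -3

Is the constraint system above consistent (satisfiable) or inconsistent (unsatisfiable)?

Take m = 5, n = 4, k = 5, j = 3, h = 8. Then constraint 1: m - j = 2; constraint 3: m + k = 10; constraint 5: k + j = 8, and every other listed constraint is also met.

Satisfiable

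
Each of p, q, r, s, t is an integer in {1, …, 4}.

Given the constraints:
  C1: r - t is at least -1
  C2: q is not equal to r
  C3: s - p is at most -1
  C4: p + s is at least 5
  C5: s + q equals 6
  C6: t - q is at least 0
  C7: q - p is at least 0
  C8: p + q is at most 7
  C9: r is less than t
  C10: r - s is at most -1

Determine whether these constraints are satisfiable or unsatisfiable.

Constraints 1, 3, 6, 7, and 10 give q − p ≥ 0, p − s ≥ 1, s − r ≥ 1, r − t ≥ -1, t − q ≥ 0.
Adding all 5 inequalities: the left sides telescope to 0, and the right sides sum to 0 + 1 + 1 + (-1) + 0 = 1. So 0 ≥ 1, which is false.

Unsatisfiable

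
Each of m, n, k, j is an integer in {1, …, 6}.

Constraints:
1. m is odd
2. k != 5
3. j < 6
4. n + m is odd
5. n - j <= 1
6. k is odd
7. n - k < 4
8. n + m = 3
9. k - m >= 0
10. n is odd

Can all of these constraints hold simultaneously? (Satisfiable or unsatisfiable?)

Unsatisfiable

Constraint 10 makes n odd and constraint 1 makes m odd, so n + m must be even. Constraint 4 says n + m is odd — contradiction.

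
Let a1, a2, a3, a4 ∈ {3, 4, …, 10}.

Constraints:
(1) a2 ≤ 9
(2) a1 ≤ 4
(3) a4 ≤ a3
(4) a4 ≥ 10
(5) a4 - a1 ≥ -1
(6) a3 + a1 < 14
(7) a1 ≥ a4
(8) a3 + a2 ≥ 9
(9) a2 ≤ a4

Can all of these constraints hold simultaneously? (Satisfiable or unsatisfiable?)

From constraint 4: a4 ≥ 10. From constraints 2 and 7: a4 ≤ a1 and a1 ≤ 4, so a4 ≤ 4. But 4 < 10, so no value of a4 works.

Unsatisfiable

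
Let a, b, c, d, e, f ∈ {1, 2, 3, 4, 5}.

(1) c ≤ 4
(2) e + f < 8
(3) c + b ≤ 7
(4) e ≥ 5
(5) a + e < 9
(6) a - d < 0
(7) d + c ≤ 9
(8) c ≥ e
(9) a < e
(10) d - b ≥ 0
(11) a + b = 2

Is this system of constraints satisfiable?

From constraint 4: e ≥ 5. From constraints 1 and 8: e ≤ c and c ≤ 4, so e ≤ 4. But 4 < 5, so no value of e works.

Unsatisfiable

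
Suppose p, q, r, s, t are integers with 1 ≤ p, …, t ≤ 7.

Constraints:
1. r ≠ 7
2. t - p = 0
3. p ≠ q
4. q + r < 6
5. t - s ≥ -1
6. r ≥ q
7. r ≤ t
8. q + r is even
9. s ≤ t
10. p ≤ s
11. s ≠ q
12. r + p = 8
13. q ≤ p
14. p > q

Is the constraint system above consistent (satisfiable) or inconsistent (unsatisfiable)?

Satisfiable

One satisfying assignment is p = 6, q = 2, r = 2, s = 6, t = 6.
For the less obvious constraints — constraint 2: t - p = 0; constraint 4: q + r = 4; constraint 5: t - s = 0 — and the others hold by inspection.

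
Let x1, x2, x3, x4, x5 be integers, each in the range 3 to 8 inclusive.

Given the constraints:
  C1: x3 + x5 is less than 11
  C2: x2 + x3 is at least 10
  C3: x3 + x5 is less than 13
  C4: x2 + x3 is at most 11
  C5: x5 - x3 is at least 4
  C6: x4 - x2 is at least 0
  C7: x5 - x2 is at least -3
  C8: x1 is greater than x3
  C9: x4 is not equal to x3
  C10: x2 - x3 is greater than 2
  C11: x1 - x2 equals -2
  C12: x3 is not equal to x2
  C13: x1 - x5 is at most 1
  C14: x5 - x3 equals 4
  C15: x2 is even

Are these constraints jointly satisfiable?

Try x1 = 6, x2 = 8, x3 = 3, x4 = 8, x5 = 7.
Check constraint 1: x3 + x5 = 10; constraint 2: x2 + x3 = 11; constraint 3: x3 + x5 = 10. The remaining constraints are straightforward to verify.

Satisfiable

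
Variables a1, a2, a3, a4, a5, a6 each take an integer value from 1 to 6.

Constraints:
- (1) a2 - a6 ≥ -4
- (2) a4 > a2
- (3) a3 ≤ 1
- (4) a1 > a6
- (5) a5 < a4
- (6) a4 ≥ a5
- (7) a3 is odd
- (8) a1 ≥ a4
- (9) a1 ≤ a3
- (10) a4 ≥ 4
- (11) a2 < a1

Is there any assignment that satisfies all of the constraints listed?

Unsatisfiable

From constraints 8 and 10: a1 ≥ a4 and a4 ≥ 4, so a1 ≥ 4. From constraints 3 and 9: a1 ≤ a3 and a3 ≤ 1, so a1 ≤ 1. But 1 < 4, so no value of a1 works.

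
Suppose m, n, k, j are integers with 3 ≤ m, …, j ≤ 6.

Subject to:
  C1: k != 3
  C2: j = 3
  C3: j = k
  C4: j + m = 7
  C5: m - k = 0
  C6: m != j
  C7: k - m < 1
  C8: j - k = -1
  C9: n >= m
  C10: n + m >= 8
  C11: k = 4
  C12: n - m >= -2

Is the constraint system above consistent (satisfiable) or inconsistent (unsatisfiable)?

Unsatisfiable

Constraint 2 fixes j = 3 and constraint 11 fixes k = 4, but constraint 3 requires j = k. Since 3 ≠ 4, contradiction.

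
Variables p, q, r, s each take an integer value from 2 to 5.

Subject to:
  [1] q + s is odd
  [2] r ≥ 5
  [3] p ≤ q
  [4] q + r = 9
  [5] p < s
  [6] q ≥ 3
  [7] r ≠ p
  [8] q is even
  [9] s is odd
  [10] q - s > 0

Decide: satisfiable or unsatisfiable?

The assignment p = 2, q = 4, r = 5, s = 3 works:
  constraint 4 holds since q + r = 9.
  constraint 10 holds since q - s = 1.
The rest check out directly.

Satisfiable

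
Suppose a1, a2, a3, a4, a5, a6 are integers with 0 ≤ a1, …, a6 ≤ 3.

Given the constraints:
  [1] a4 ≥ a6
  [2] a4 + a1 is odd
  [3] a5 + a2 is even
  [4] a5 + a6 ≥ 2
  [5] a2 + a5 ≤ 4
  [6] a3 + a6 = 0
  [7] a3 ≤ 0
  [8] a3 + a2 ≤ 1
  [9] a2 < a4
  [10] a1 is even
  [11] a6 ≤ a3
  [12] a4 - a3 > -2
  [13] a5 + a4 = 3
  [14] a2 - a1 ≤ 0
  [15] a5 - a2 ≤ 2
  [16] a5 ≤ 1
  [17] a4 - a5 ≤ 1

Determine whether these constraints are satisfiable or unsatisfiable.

From constraint 16: a5 ≤ 1. From constraints 7 and 11: a6 ≤ a3 ≤ 0. Hence a5 + a6 ≤ 1. But constraint 4 requires a5 + a6 ≥ 2, and 2 > 1. Contradiction.

Unsatisfiable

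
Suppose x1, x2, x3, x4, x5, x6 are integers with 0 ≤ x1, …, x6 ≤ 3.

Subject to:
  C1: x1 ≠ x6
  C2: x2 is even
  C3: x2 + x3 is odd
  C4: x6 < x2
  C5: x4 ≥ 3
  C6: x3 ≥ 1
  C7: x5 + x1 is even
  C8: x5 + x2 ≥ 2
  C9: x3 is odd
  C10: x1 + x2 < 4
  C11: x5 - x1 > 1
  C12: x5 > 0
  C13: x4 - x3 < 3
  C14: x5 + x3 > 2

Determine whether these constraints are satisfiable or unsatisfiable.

One satisfying assignment is x1 = 1, x2 = 2, x3 = 1, x4 = 3, x5 = 3, x6 = 0.
For the less obvious constraints — constraint 8: x5 + x2 = 5; constraint 10: x1 + x2 = 3; constraint 11: x5 - x1 = 2 — and the others hold by inspection.

Satisfiable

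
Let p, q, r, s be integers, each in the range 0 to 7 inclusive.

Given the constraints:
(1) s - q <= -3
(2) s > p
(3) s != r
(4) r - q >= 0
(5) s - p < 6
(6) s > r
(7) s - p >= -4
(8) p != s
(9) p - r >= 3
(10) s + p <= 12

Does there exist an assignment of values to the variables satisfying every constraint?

Constraints 1, 4, 7, and 9 give r − q ≥ 0, q − s ≥ 3, s − p ≥ -4, p − r ≥ 3.
Adding all 4 inequalities: the left sides telescope to 0, and the right sides sum to 0 + 3 + (-4) + 3 = 2. So 0 ≥ 2, which is false.

Unsatisfiable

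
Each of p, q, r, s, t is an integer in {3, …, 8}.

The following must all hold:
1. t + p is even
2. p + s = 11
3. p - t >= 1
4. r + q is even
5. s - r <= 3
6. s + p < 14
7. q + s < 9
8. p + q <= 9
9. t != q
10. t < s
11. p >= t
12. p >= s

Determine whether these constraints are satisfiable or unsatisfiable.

Satisfiable

One satisfying assignment is p = 6, q = 3, r = 3, s = 5, t = 4.
For the less obvious constraints — constraint 2: p + s = 11; constraint 3: p - t = 2 — and the others hold by inspection.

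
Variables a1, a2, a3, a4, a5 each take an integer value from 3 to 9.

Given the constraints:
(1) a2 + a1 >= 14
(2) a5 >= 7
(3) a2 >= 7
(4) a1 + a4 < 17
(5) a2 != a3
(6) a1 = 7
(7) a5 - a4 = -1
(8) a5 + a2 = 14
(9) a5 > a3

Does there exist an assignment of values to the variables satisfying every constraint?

One satisfying assignment is a1 = 7, a2 = 7, a3 = 5, a4 = 8, a5 = 7.
For the less obvious constraints — constraint 1: a2 + a1 = 14; constraint 4: a1 + a4 = 15 — and the others hold by inspection.

Satisfiable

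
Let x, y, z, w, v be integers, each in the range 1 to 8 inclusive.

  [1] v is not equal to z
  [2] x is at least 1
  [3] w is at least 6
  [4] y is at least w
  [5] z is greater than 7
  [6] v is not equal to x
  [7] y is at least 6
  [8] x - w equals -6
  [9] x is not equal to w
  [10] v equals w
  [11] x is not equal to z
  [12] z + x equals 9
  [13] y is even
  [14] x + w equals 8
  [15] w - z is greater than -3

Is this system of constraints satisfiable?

Try x = 1, y = 8, z = 8, w = 7, v = 7.
Check constraint 8: x - w = -6; constraint 12: z + x = 9; constraint 14: x + w = 8. The remaining constraints are straightforward to verify.

Satisfiable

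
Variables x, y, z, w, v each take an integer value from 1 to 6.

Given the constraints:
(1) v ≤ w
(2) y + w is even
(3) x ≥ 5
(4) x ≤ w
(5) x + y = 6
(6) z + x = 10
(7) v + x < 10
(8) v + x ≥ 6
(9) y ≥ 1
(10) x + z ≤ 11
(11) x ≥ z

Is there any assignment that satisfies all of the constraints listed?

Satisfiable

One satisfying assignment is x = 5, y = 1, z = 5, w = 5, v = 2.
For the less obvious constraints — constraint 5: x + y = 6; constraint 6: z + x = 10 — and the others hold by inspection.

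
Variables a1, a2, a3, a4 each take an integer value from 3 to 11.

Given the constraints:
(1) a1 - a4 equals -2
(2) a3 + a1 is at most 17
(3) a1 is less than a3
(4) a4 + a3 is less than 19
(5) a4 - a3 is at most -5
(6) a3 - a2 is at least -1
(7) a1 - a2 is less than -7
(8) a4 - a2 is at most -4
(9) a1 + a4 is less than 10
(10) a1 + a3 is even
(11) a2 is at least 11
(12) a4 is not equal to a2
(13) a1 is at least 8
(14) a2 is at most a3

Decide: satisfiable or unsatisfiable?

Unsatisfiable

From constraints 11 and 14: a3 ≥ a2 ≥ 11. From constraint 13: a1 ≥ 8. Hence a3 + a1 ≥ 19. But constraint 2 requires a3 + a1 ≤ 17, and 17 < 19. Contradiction.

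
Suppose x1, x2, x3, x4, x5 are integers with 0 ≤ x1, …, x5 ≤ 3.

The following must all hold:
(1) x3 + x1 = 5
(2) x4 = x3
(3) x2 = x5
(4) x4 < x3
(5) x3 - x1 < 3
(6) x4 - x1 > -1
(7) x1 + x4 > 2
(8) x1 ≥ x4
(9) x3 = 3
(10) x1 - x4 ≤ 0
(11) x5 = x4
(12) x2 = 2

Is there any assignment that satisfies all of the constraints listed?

Unsatisfiable

Constraint 12 fixes x2 = 2 and constraint 9 fixes x3 = 3. Constraints 2, 3, and 11 give x2 = x5 = x4 = x3, so x2 = x3. But 2 ≠ 3 — contradiction.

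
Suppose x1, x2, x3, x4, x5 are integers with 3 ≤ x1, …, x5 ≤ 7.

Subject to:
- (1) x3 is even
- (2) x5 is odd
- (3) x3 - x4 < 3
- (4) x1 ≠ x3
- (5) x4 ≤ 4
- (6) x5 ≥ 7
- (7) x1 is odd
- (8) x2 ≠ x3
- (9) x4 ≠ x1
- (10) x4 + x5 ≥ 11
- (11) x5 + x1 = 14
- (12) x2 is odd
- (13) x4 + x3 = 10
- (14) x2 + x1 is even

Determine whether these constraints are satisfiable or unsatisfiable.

Take x1 = 7, x2 = 7, x3 = 6, x4 = 4, x5 = 7. Then constraint 3: x3 - x4 = 2; constraint 10: x4 + x5 = 11, and every other listed constraint is also met.

Satisfiable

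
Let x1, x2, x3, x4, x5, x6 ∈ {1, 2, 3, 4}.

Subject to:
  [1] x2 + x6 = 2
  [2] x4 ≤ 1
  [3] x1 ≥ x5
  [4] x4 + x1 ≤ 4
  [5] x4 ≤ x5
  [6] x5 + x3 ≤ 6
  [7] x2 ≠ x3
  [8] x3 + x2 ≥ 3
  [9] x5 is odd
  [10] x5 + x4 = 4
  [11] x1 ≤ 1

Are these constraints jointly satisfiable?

From constraints 3 and 11: x5 ≤ x1 ≤ 1. From constraint 2: x4 ≤ 1. Hence x5 + x4 ≤ 2. But constraint 10 requires x5 + x4 = 4, and 4 > 2. Contradiction.

Unsatisfiable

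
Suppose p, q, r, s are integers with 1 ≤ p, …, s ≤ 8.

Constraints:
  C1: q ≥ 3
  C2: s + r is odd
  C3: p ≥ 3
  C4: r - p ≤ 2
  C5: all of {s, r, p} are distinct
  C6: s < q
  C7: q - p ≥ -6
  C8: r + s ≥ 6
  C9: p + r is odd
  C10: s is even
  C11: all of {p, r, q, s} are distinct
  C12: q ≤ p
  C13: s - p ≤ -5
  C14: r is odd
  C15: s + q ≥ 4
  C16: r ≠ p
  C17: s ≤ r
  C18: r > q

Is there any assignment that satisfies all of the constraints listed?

Satisfiable

Take p = 8, q = 4, r = 7, s = 2. Then constraint 4: r - p = -1; constraint 7: q - p = -4, and every other listed constraint is also met.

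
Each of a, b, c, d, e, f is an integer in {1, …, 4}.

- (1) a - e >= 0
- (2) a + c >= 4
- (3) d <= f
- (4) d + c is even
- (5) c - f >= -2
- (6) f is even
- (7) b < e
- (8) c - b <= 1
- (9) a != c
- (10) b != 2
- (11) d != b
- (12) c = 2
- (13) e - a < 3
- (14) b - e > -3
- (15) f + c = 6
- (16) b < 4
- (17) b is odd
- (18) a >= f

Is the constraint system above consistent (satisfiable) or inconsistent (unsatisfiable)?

Try a = 4, b = 3, c = 2, d = 2, e = 4, f = 4.
Check constraint 1: a - e = 0; constraint 2: a + c = 6. The remaining constraints are straightforward to verify.

Satisfiable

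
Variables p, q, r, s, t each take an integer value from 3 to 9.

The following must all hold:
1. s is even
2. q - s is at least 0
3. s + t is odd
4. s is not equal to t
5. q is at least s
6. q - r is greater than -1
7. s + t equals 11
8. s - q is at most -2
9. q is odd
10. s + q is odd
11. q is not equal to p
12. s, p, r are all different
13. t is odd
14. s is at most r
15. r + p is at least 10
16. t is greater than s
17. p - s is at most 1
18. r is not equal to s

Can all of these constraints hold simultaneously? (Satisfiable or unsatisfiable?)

Satisfiable

Take p = 3, q = 7, r = 7, s = 4, t = 7. Then constraint 2: q - s = 3; constraint 6: q - r = 0; constraint 7: s + t = 11, and every other listed constraint is also met.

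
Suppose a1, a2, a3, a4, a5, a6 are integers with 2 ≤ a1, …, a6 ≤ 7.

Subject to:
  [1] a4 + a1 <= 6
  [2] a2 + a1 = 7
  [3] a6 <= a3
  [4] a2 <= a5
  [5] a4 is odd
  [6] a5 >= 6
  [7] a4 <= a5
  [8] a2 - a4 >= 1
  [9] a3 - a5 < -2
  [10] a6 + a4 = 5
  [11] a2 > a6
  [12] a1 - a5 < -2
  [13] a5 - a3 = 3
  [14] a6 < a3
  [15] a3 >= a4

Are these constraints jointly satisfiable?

Satisfiable

Try a1 = 3, a2 = 4, a3 = 3, a4 = 3, a5 = 6, a6 = 2.
Check constraint 1: a4 + a1 = 6; constraint 2: a2 + a1 = 7. The remaining constraints are straightforward to verify.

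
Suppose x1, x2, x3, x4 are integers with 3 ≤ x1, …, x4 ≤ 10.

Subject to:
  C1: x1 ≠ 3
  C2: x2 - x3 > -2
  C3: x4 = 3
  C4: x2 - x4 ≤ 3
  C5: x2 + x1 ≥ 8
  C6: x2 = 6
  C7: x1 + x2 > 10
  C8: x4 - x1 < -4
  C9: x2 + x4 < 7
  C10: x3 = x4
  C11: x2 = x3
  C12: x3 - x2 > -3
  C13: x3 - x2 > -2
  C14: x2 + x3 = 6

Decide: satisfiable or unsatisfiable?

Constraint 6 fixes x2 = 6 and constraint 3 fixes x4 = 3. Constraints 10 and 11 give x2 = x3 = x4, so x2 = x4. But 6 ≠ 3 — contradiction.

Unsatisfiable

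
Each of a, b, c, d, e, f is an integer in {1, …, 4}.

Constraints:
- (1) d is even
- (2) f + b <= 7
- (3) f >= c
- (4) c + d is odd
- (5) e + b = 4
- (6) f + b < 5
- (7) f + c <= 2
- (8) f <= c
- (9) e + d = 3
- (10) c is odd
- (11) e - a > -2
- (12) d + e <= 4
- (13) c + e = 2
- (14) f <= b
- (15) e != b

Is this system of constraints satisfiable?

One satisfying assignment is a = 2, b = 3, c = 1, d = 2, e = 1, f = 1.
For the less obvious constraints — constraint 2: f + b = 4; constraint 5: e + b = 4 — and the others hold by inspection.

Satisfiable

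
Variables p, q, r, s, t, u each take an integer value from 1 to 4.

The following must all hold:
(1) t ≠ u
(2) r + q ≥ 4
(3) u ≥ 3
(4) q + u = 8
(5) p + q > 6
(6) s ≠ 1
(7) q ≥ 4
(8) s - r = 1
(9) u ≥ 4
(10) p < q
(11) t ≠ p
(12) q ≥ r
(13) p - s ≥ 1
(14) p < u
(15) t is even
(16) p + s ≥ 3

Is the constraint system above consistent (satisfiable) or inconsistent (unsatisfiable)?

One satisfying assignment is p = 3, q = 4, r = 1, s = 2, t = 2, u = 4.
For the less obvious constraints — constraint 2: r + q = 5; constraint 4: q + u = 8 — and the others hold by inspection.

Satisfiable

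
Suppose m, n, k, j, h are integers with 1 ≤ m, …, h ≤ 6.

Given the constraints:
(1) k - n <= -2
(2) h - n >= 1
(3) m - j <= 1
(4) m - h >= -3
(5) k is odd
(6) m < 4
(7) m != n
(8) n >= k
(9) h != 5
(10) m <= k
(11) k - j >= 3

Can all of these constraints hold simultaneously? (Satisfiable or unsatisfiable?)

Unsatisfiable

Constraints 1, 2, 3, 4, and 11 give n − k ≥ 2, k − j ≥ 3, j − m ≥ -1, m − h ≥ -3, h − n ≥ 1.
Adding all 5 inequalities: the left sides telescope to 0, and the right sides sum to 2 + 3 + (-1) + (-3) + 1 = 2. So 0 ≥ 2, which is false.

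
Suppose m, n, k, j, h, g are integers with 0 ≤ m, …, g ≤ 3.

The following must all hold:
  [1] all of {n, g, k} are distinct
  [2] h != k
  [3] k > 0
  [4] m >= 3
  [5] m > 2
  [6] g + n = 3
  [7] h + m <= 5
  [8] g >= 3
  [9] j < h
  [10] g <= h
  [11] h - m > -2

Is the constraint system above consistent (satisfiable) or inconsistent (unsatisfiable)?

Unsatisfiable

From constraints 8 and 10: h ≥ g ≥ 3. From constraint 4: m ≥ 3. Hence h + m ≥ 6. But constraint 7 requires h + m ≤ 5, and 5 < 6. Contradiction.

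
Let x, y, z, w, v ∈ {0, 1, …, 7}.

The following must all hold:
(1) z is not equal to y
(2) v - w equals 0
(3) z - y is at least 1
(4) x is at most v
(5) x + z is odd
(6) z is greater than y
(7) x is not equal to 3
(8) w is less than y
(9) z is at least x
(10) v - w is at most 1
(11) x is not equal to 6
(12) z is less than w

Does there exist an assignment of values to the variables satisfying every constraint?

Unsatisfiable

Constraints 6, 8, and 12 give w < y, y < z, z < w. Chaining: w < y < z < w, which forces w < w — impossible.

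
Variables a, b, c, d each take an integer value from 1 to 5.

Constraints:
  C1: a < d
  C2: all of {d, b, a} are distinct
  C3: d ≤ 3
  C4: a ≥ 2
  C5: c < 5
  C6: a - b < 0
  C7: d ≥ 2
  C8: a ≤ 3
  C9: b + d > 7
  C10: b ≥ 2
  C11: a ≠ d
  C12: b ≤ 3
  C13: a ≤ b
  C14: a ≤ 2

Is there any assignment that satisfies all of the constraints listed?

Constraints 3, 4, 7, 8, 10, and 12 confine each of d, b, a to the 2 values {2, 3}.
Constraint 2 requires all 3 of them to be distinct, but only 2 values are available — impossible by the pigeonhole principle.

Unsatisfiable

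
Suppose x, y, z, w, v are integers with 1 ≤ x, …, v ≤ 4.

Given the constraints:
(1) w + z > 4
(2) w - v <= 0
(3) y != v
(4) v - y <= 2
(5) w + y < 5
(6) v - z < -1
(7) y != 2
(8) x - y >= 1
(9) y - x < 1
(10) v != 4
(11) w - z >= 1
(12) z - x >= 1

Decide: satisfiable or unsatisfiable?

Unsatisfiable

Constraints 2, 4, 8, 11, and 12 give z − x ≥ 1, x − y ≥ 1, y − v ≥ -2, v − w ≥ 0, w − z ≥ 1.
Adding all 5 inequalities: the left sides telescope to 0, and the right sides sum to 1 + 1 + (-2) + 0 + 1 = 1. So 0 ≥ 1, which is false.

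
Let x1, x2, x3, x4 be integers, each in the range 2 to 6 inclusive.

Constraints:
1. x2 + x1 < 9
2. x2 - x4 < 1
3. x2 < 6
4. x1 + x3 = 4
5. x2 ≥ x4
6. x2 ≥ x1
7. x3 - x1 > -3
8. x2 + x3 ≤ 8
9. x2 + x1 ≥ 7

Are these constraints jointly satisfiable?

Satisfiable

Take x1 = 2, x2 = 5, x3 = 2, x4 = 5. Then constraint 1: x2 + x1 = 7; constraint 2: x2 - x4 = 0; constraint 4: x1 + x3 = 4, and every other listed constraint is also met.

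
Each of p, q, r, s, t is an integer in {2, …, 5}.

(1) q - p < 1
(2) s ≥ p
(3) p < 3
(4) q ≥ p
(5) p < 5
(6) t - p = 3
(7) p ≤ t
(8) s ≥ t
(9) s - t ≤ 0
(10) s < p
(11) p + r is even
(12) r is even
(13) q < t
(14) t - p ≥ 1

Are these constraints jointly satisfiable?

Constraints 4, 8, 10, and 13 give p ≤ q, q < t, t ≤ s, s < p. Chaining: p ≤ q < t ≤ s < p, which forces p < p — impossible.

Unsatisfiable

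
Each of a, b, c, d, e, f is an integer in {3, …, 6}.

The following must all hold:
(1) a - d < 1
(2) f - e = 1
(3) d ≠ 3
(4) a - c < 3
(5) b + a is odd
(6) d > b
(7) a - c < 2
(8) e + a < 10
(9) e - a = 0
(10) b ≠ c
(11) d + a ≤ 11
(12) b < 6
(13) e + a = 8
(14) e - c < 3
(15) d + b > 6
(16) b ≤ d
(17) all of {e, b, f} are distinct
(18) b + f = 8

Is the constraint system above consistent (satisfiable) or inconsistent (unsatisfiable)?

Try a = 4, b = 3, c = 4, d = 5, e = 4, f = 5.
Check constraint 1: a - d = -1; constraint 2: f - e = 1; constraint 4: a - c = 0. The remaining constraints are straightforward to verify.

Satisfiable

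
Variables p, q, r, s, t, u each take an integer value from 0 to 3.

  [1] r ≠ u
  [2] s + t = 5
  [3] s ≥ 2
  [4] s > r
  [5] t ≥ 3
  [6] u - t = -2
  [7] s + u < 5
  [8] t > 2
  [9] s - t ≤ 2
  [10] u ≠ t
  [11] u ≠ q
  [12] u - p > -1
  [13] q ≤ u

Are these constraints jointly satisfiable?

Satisfiable

Setting (p, q, r, s, t, u) = (1, 0, 0, 2, 3, 1) satisfies everything: constraint 2: s + t = 5; constraint 6: u - t = -2, and the others follow.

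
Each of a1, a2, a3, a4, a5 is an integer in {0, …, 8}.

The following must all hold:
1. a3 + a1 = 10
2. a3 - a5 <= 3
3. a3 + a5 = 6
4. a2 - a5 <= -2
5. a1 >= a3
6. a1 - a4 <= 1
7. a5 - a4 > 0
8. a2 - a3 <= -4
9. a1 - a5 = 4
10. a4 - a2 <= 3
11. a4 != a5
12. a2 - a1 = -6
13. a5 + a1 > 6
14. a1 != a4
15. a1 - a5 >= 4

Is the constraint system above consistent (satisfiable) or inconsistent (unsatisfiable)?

Unsatisfiable

Constraints 2, 6, 8, 10, and 15 give a4 − a1 ≥ -1, a1 − a5 ≥ 4, a5 − a3 ≥ -3, a3 − a2 ≥ 4, a2 − a4 ≥ -3.
Adding all 5 inequalities: the left sides telescope to 0, and the right sides sum to (-1) + 4 + (-3) + 4 + (-3) = 1. So 0 ≥ 1, which is false.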